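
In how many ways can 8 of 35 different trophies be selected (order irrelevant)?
C(35,8) = 35!/(8!×27!) = 23535820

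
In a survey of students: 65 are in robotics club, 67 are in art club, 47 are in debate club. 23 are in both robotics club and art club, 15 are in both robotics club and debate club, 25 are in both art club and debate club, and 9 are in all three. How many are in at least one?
|A∪B∪C| = 65+67+47-23-15-25+9 = 125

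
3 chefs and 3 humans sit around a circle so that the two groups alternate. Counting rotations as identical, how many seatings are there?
Fix one of the chefs: (3-1)! ways for the remaining chefs, × 3! ways for the humans = 2 × 6 = 12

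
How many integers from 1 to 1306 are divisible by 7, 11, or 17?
⌊1306/7⌋+⌊1306/11⌋+⌊1306/17⌋ - ⌊1306/77⌋-⌊1306/119⌋-⌊1306/187⌋ + ⌊1306/1309⌋ = 186+118+76 - 16-10-6 + 0 = 348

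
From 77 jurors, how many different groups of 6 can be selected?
C(77,6) = 77!/(6!×71!) = 237093780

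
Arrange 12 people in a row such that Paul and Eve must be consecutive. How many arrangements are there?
Treat the 2 as one block: (12-2+1)! × 2! = 39916800 × 2 = 79833600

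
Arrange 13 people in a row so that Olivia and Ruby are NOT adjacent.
Total - adjacent = 13! - (13-1)!×2 = 6227020800 - 958003200 = 5269017600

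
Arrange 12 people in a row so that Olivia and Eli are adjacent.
Treat as block: (12-1)! × 2! = 39916800 × 2 = 79833600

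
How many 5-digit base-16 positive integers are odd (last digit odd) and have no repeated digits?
Last∈{1,3,5,7,9,11,13,15}. Last=0: 0. Last nonzero: 8×14×P(14,3) = 244608. Total = 244608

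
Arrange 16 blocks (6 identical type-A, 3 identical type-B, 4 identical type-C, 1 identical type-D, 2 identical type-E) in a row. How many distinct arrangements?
16! / (6! × 3! × 4! × 1! × 2!) = 100900800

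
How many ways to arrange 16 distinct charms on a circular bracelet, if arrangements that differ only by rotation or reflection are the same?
(16-1)!/2 = 1307674368000/2 = 653837184000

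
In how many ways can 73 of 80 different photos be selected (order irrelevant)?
C(80,73) = 80!/(73!×7!) = 3176716400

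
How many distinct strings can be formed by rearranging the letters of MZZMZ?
5! / (3! × 2!) = 10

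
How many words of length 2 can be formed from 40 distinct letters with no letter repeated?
P(40,2) = 40!/(40-2)! = 1560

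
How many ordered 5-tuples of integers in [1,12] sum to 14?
Coefficient of x^14 in (x + x² + ... + x^12)^5. By inclusion-exclusion on dice exceeding 12: Σ_j (-1)^j C(5,j)·C(14-1-12j, 4) = C(5,0)·C(13,4) = 1·715 = 715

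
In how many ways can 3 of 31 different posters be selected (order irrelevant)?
C(31,3) = 31!/(3!×28!) = 4495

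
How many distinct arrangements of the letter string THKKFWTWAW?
10! / (2! × 3! × 1! × 1! × 2! × 1!) = 151200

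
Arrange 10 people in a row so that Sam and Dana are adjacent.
Treat as block: (10-1)! × 2! = 362880 × 2 = 725760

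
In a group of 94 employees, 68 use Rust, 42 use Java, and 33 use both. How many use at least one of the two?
|A∪B| = |A| + |B| - |A∩B| = 68 + 42 - 33 = 77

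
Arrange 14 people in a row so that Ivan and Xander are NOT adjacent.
Total - adjacent = 14! - (14-1)!×2 = 87178291200 - 12454041600 = 74724249600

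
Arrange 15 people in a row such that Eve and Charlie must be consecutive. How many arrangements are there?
Treat the 2 as one block: (15-2+1)! × 2! = 87178291200 × 2 = 174356582400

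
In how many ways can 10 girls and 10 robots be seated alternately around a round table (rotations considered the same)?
Fix one of the girls: (10-1)! ways for the remaining girls, × 10! ways for the robots = 362880 × 3628800 = 1316818944000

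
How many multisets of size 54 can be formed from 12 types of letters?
C(54+12-1, 12-1) = C(65, 11) = 895068996640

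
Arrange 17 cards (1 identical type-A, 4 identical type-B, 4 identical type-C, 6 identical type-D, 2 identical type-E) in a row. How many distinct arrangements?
17! / (1! × 4! × 4! × 6! × 2!) = 428828400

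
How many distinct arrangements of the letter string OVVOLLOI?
8! / (2! × 3! × 2! × 1!) = 1680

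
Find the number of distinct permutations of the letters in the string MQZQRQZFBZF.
11! / (1! × 3! × 3! × 2! × 1! × 1!) = 554400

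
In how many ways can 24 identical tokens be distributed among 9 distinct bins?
C(24+9-1, 9-1) = C(32, 8) = 10518300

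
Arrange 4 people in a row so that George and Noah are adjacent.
Treat as block: (4-1)! × 2! = 6 × 2 = 12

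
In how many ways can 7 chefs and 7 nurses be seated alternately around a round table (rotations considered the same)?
Fix one of the chefs: (7-1)! ways for the remaining chefs, × 7! ways for the nurses = 720 × 5040 = 3628800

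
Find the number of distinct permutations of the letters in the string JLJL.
4! / (2! × 2!) = 6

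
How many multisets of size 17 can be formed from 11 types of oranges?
C(17+11-1, 11-1) = C(27, 10) = 8436285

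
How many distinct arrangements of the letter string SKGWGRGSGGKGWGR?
15! / (2! × 7! × 2! × 2! × 2!) = 16216200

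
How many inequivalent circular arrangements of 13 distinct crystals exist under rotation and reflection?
(13-1)!/2 = 479001600/2 = 239500800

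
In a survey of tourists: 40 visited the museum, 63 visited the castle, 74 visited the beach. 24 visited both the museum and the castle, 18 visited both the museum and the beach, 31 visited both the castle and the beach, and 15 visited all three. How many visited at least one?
|A∪B∪C| = 40+63+74-24-18-31+15 = 119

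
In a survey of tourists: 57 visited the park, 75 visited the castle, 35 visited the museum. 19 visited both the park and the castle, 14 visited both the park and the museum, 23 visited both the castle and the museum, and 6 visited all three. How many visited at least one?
|A∪B∪C| = 57+75+35-19-14-23+6 = 117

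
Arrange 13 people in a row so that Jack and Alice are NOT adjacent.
Total - adjacent = 13! - (13-1)!×2 = 6227020800 - 958003200 = 5269017600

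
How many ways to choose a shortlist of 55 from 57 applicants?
C(57,55) = 57!/(55!×2!) = 1596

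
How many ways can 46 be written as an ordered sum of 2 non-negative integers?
C(46+2-1, 2-1) = C(47, 1) = 47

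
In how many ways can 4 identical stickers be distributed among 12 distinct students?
C(4+12-1, 12-1) = C(15, 11) = 1365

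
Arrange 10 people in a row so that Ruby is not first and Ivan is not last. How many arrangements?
By inclusion-exclusion: 10! - 2×(10-1)! + (10-2)! = 3628800 - 725760 + 40320 = 2943360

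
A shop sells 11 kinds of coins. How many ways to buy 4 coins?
C(4+11-1, 11-1) = C(14, 10) = 1001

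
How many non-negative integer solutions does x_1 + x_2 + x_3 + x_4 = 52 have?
C(52+4-1, 4-1) = C(55, 3) = 26235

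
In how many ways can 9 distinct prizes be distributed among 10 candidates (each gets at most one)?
P(10,9) = 10!/(10-9)! = 3628800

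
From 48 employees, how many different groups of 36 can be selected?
C(48,36) = 48!/(36!×12!) = 69668534468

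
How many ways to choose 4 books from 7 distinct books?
C(7,4) = 7!/(4!×3!) = 35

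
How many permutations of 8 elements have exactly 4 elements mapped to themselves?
Choose the 4 fixed points C(8,4) = 70, derange the rest: !4 = Σ_{j=0}^{4} (-1)^j·4!/j! = 24 - 24 + 12 - 4 + 1 = 9. Product = 70 × 9 = 630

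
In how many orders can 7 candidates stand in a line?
7! = 5040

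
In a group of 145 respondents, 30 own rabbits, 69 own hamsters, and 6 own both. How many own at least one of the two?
|A∪B| = |A| + |B| - |A∩B| = 30 + 69 - 6 = 93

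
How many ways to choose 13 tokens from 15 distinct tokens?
C(15,13) = 15!/(13!×2!) = 105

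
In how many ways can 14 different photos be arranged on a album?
14! = 87178291200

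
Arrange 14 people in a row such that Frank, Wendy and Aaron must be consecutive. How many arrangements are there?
Treat the 3 as one block: (14-3+1)! × 3! = 479001600 × 6 = 2874009600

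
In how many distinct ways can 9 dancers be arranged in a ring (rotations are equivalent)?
Circular: fix one position, arrange the rest. (9-1)! = 40320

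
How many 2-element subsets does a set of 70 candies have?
C(70,2) = 70!/(2!×68!) = 2415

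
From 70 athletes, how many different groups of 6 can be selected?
C(70,6) = 70!/(6!×64!) = 131115985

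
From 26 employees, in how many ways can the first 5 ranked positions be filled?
P(26,5) = 26!/(26-5)! = 7893600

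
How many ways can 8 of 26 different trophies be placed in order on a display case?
P(26,8) = 26!/(26-8)! = 62990928000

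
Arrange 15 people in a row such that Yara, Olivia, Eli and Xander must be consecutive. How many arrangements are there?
Treat the 4 as one block: (15-4+1)! × 4! = 479001600 × 24 = 11496038400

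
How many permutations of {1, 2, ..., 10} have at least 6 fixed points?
Exactly j fixed points: C(10,j)·!(10-j); sum over j ≥ 6 (derangement numbers via !m = (m-1)·(!(m-1) + !(m-2)): !0..!4 = 1, 0, 1, 2, 9). Σ_{j=6}^{10} C(10,j)·!(10-j) = C(10,6)·!4 + C(10,7)·!3 + C(10,8)·!2 + C(10,9)·!1 + C(10,10)·!0 = 210·9 + 120·2 + 45·1 + 10·0 + 1·1 = 2176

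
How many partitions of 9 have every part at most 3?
Let r_j(i) = number of partitions of i into parts ≤ j, for i = 0..9. r_1(i) = 1 for all i; r_j(i) = r_{j-1}(i) + r_j(i-j). Rows j = 2..3: ≤2: 1 1 2 2 3 3 4 4 5 5; ≤3: 1 1 2 3 4 5 7 8 10 12. r_3(9) = 12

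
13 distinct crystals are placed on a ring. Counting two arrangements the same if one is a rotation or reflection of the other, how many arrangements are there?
(13-1)!/2 = 479001600/2 = 239500800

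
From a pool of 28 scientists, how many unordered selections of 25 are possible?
C(28,25) = 28!/(25!×3!) = 3276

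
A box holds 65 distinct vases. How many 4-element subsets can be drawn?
C(65,4) = 65!/(4!×61!) = 677040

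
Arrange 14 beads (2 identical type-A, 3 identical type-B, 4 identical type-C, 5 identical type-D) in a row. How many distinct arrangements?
14! / (2! × 3! × 4! × 5!) = 2522520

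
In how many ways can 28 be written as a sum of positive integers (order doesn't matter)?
Pentagonal recurrence p(n) = p(n-1) + p(n-2) - p(n-5) - p(n-7) + p(n-12) + p(n-15) - ... gives p(0..27) = 1, 1, 2, 3, 5, 7, 11, 15, 22, 30, 42, 56, 77, 101, 135, 176, 231, 297, 385, 490, 627, 792, 1002, 1255, 1575, 1958, 2436, 3010. p(28) = p(27) + p(26) - p(23) - p(21) + p(16) + p(13) - p(6) - p(2) = 3010 + 2436 - 1255 - 792 + 231 + 101 - 11 - 2 = 3718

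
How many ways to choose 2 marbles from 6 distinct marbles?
C(6,2) = 6!/(2!×4!) = 15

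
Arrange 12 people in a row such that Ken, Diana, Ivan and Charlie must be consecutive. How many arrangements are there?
Treat the 4 as one block: (12-4+1)! × 4! = 362880 × 24 = 8709120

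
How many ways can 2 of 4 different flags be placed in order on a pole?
P(4,2) = 4!/(4-2)! = 12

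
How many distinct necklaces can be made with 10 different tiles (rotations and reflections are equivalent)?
(10-1)!/2 = 362880/2 = 181440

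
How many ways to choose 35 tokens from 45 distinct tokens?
C(45,35) = 45!/(35!×10!) = 3190187286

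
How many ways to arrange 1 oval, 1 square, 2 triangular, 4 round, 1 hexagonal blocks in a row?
9! / (1! × 1! × 2! × 4! × 1!) = 7560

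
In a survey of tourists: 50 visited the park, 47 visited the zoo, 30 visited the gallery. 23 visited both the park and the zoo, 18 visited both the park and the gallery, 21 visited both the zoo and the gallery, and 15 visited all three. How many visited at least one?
|A∪B∪C| = 50+47+30-23-18-21+15 = 80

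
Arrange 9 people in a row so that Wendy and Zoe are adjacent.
Treat as block: (9-1)! × 2! = 40320 × 2 = 80640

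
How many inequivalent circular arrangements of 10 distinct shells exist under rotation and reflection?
(10-1)!/2 = 362880/2 = 181440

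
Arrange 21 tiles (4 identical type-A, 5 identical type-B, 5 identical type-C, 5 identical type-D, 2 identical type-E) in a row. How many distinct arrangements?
21! / (4! × 5! × 5! × 5! × 2!) = 615969113760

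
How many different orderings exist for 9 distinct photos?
9! = 362880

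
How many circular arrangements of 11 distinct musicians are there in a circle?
Circular: fix one position, arrange the rest. (11-1)! = 3628800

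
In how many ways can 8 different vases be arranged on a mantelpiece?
8! = 40320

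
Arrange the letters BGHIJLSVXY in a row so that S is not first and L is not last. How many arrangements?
By inclusion-exclusion: 10! - 2×(10-1)! + (10-2)! = 3628800 - 725760 + 40320 = 2943360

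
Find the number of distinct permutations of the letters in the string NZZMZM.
6! / (3! × 2! × 1!) = 60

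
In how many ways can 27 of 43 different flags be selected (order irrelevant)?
C(43,27) = 43!/(27!×16!) = 265182149218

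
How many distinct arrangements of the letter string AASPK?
5! / (2! × 1! × 1! × 1!) = 60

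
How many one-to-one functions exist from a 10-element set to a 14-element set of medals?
P(14,10) = 14!/(14-10)! = 3632428800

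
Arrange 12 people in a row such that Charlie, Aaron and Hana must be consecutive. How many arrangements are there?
Treat the 3 as one block: (12-3+1)! × 3! = 3628800 × 6 = 21772800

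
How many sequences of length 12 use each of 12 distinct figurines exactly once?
12! = 479001600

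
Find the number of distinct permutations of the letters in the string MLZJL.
5! / (1! × 2! × 1! × 1!) = 60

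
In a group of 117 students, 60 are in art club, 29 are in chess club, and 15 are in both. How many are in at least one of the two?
|A∪B| = |A| + |B| - |A∩B| = 60 + 29 - 15 = 74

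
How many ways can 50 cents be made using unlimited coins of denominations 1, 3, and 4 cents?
Coefficient of x^50 in 1/(1-x^1) · 1/(1-x^3) · 1/(1-x^4). Case on j = number of 4-cent coins (j = 0..12); remainder r = 50 - 4j is made from {1,3} in ⌊r/3⌋+1 ways. r = 50, 46, 42, 38, 34, 30, 26, 22, 18, 14, 10, 6, 2 → 17 + 16 + 15 + 13 + 12 + 11 + 9 + 8 + 7 + 5 + 4 + 3 + 1 = 121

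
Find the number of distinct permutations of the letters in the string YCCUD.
5! / (1! × 1! × 2! × 1!) = 60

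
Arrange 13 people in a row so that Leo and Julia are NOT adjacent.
Total - adjacent = 13! - (13-1)!×2 = 6227020800 - 958003200 = 5269017600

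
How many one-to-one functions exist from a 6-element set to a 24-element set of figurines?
P(24,6) = 24!/(24-6)! = 96909120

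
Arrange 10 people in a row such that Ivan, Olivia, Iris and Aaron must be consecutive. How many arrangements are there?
Treat the 4 as one block: (10-4+1)! × 4! = 5040 × 24 = 120960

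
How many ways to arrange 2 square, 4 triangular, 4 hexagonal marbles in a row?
10! / (2! × 4! × 4!) = 3150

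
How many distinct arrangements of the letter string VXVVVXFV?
8! / (2! × 5! × 1!) = 168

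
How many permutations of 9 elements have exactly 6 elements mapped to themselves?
Choose the 6 fixed points C(9,6) = 84, derange the rest: !3 = Σ_{j=0}^{3} (-1)^j·3!/j! = 6 - 6 + 3 - 1 = 2. Product = 84 × 2 = 168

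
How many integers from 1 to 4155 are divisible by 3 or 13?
⌊4155/3⌋ + ⌊4155/13⌋ - ⌊4155/39⌋ = 1385 + 319 - 106 = 1598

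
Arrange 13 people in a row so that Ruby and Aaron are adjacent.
Treat as block: (13-1)! × 2! = 479001600 × 2 = 958003200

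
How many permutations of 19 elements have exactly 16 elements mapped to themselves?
Choose the 16 fixed points C(19,16) = 969, derange the rest: !3 = Σ_{j=0}^{3} (-1)^j·3!/j! = 6 - 6 + 3 - 1 = 2. Product = 969 × 2 = 1938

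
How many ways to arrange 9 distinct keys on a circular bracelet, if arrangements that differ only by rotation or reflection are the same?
(9-1)!/2 = 40320/2 = 20160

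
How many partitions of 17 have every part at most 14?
Let r_j(i) = number of partitions of i into parts ≤ j, for i = 0..17. r_1(i) = 1 for all i; r_j(i) = r_{j-1}(i) + r_j(i-j). Rows j = 2..14: ≤2: 1 1 2 2 3 3 4 4 5 5 6 6 7 7 8 8 9 9; ≤3: 1 1 2 3 4 5 7 8 10 12 14 16 19 21 24 27 30 33; ≤4: 1 1 2 3 5 6 9 11 15 18 23 27 34 39 47 54 64 72; ≤5: 1 1 2 3 5 7 10 13 18 23 30 37 47 57 70 84 101 119; ≤6: 1 1 2 3 5 7 11 14 20 26 35 44 58 71 90 110 136 163; ≤7: 1 1 2 3 5 7 11 15 21 28 38 49 65 82 105 131 164 201; ≤8: 1 1 2 3 5 7 11 15 22 29 40 52 70 89 116 146 186 230; ≤9: 1 1 2 3 5 7 11 15 22 30 41 54 73 94 123 157 201 252; ≤10: 1 1 2 3 5 7 11 15 22 30 42 55 75 97 128 164 212 267; ≤11: 1 1 2 3 5 7 11 15 22 30 42 56 76 99 131 169 219 278; ≤12: 1 1 2 3 5 7 11 15 22 30 42 56 77 100 133 172 224 285; ≤13: 1 1 2 3 5 7 11 15 22 30 42 56 77 101 134 174 227 290; ≤14: 1 1 2 3 5 7 11 15 22 30 42 56 77 101 135 175 229 293. r_14(17) = 293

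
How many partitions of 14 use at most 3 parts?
By conjugation, equals partitions of 14 into parts ≤ 3. Let r_j(i) = number of partitions of i into parts ≤ j, for i = 0..14. r_1(i) = 1 for all i; r_j(i) = r_{j-1}(i) + r_j(i-j). Rows j = 2..3: ≤2: 1 1 2 2 3 3 4 4 5 5 6 6 7 7 8; ≤3: 1 1 2 3 4 5 7 8 10 12 14 16 19 21 24. r_3(14) = 24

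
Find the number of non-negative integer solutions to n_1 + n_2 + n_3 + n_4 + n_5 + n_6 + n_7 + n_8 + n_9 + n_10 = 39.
C(39+10-1, 10-1) = C(48, 9) = 1677106640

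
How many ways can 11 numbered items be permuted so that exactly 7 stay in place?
Choose the 7 fixed points C(11,7) = 330, derange the rest: !4 = Σ_{j=0}^{4} (-1)^j·4!/j! = 24 - 24 + 12 - 4 + 1 = 9. Product = 330 × 9 = 2970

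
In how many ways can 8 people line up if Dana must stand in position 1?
Fix one position: (8-1)! = 5040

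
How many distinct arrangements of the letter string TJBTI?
5! / (1! × 1! × 1! × 2!) = 60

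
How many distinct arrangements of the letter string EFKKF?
5! / (1! × 2! × 2!) = 30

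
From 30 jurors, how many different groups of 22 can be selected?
C(30,22) = 30!/(22!×8!) = 5852925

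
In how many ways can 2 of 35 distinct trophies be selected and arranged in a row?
P(35,2) = 35!/(35-2)! = 1190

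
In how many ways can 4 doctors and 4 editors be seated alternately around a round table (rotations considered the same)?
Fix one of the doctors: (4-1)! ways for the remaining doctors, × 4! ways for the editors = 6 × 24 = 144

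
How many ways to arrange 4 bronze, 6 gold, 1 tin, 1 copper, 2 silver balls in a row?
14! / (4! × 6! × 1! × 1! × 2!) = 2522520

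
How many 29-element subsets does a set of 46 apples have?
C(46,29) = 46!/(29!×17!) = 1749695026860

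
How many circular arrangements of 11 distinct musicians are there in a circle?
Circular: fix one position, arrange the rest. (11-1)! = 3628800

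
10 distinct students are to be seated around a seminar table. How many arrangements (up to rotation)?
Circular: fix one position, arrange the rest. (10-1)! = 362880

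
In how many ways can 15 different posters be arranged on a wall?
15! = 1307674368000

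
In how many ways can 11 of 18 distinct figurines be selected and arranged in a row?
P(18,11) = 18!/(18-11)! = 1270312243200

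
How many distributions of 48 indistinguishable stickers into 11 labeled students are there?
C(48+11-1, 11-1) = C(58, 10) = 52179482355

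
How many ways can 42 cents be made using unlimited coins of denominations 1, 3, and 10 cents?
Coefficient of x^42 in 1/(1-x^1) · 1/(1-x^3) · 1/(1-x^10). Case on j = number of 10-cent coins (j = 0..4); remainder r = 42 - 10j is made from {1,3} in ⌊r/3⌋+1 ways. r = 42, 32, 22, 12, 2 → 15 + 11 + 8 + 5 + 1 = 40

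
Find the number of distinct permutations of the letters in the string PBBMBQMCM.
9! / (1! × 1! × 1! × 3! × 3!) = 10080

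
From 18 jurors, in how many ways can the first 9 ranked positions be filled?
P(18,9) = 18!/(18-9)! = 17643225600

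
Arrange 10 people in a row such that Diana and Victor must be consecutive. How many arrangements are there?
Treat the 2 as one block: (10-2+1)! × 2! = 362880 × 2 = 725760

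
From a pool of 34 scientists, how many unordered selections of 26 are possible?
C(34,26) = 34!/(26!×8!) = 18156204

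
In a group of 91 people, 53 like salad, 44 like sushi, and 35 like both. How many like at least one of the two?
|A∪B| = |A| + |B| - |A∩B| = 53 + 44 - 35 = 62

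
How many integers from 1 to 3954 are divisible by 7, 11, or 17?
⌊3954/7⌋+⌊3954/11⌋+⌊3954/17⌋ - ⌊3954/77⌋-⌊3954/119⌋-⌊3954/187⌋ + ⌊3954/1309⌋ = 564+359+232 - 51-33-21 + 3 = 1053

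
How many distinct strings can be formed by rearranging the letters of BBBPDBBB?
8! / (1! × 1! × 6!) = 56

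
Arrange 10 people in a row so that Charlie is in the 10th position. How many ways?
Fix one position: (10-1)! = 362880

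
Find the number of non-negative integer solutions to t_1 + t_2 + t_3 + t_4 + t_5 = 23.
C(23+5-1, 5-1) = C(27, 4) = 17550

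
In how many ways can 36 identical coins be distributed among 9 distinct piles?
C(36+9-1, 9-1) = C(44, 8) = 177232627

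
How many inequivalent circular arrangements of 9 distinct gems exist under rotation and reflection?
(9-1)!/2 = 40320/2 = 20160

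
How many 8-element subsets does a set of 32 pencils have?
C(32,8) = 32!/(8!×24!) = 10518300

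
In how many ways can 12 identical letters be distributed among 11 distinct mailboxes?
C(12+11-1, 11-1) = C(22, 10) = 646646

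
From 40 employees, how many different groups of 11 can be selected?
C(40,11) = 40!/(11!×29!) = 2311801440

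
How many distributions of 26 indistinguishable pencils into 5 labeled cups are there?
C(26+5-1, 5-1) = C(30, 4) = 27405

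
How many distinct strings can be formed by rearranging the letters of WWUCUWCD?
8! / (2! × 3! × 1! × 2!) = 1680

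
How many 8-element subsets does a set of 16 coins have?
C(16,8) = 16!/(8!×8!) = 12870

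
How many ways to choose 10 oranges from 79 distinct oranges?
C(79,10) = 79!/(10!×69!) = 1440680596355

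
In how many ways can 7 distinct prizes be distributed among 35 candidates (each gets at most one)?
P(35,7) = 35!/(35-7)! = 33891580800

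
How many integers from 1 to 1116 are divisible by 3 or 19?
⌊1116/3⌋ + ⌊1116/19⌋ - ⌊1116/57⌋ = 372 + 58 - 19 = 411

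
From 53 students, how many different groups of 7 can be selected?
C(53,7) = 53!/(7!×46!) = 154143080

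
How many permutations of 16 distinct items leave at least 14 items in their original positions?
Exactly j fixed points: C(16,j)·!(16-j); sum over j ≥ 14 (derangement numbers via !m = (m-1)·(!(m-1) + !(m-2)): !0..!2 = 1, 0, 1). Σ_{j=14}^{16} C(16,j)·!(16-j) = C(16,14)·!2 + C(16,15)·!1 + C(16,16)·!0 = 120·1 + 16·0 + 1·1 = 121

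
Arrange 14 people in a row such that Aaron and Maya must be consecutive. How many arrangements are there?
Treat the 2 as one block: (14-2+1)! × 2! = 6227020800 × 2 = 12454041600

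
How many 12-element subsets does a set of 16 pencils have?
C(16,12) = 16!/(12!×4!) = 1820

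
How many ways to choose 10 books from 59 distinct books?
C(59,10) = 59!/(10!×49!) = 62828356305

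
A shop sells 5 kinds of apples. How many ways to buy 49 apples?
C(49+5-1, 5-1) = C(53, 4) = 292825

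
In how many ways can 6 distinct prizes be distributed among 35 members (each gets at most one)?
P(35,6) = 35!/(35-6)! = 1168675200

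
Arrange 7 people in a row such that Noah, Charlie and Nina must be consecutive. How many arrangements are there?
Treat the 3 as one block: (7-3+1)! × 3! = 120 × 6 = 720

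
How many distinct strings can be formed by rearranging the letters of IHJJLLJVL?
9! / (3! × 1! × 1! × 3! × 1!) = 10080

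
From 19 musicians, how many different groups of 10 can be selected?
C(19,10) = 19!/(10!×9!) = 92378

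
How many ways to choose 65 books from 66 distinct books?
C(66,65) = 66!/(65!×1!) = 66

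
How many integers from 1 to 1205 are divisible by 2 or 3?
⌊1205/2⌋ + ⌊1205/3⌋ - ⌊1205/6⌋ = 602 + 401 - 200 = 803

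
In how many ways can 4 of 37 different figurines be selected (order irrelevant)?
C(37,4) = 37!/(4!×33!) = 66045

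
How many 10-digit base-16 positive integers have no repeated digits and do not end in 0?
Last digit: 15 nonzero choices. First digit: 14 (nonzero, ≠last). Middle 8: P(14,8) = 121080960. Total = 25427001600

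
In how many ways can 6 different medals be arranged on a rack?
6! = 720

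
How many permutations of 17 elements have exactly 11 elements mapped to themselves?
Choose the 11 fixed points C(17,11) = 12376, derange the rest: !6 = Σ_{j=0}^{6} (-1)^j·6!/j! = 720 - 720 + 360 - 120 + 30 - 6 + 1 = 265. Product = 12376 × 265 = 3279640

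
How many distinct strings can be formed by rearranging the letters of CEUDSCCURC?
10! / (4! × 2! × 1! × 1! × 1! × 1!) = 75600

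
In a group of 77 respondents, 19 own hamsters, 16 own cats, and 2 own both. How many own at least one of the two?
|A∪B| = |A| + |B| - |A∩B| = 19 + 16 - 2 = 33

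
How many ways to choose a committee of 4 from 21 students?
C(21,4) = 21!/(4!×17!) = 5985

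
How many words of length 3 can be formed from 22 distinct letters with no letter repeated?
P(22,3) = 22!/(22-3)! = 9240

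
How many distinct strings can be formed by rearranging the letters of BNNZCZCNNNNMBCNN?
16! / (8! × 1! × 2! × 2! × 3!) = 21621600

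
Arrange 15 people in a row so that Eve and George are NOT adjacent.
Total - adjacent = 15! - (15-1)!×2 = 1307674368000 - 174356582400 = 1133317785600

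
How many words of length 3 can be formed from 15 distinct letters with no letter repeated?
P(15,3) = 15!/(15-3)! = 2730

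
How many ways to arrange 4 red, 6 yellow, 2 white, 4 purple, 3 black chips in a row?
19! / (4! × 6! × 2! × 4! × 3!) = 24443218800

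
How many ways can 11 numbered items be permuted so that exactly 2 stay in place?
Choose the 2 fixed points C(11,2) = 55, derange the rest: !9 = Σ_{j=0}^{9} (-1)^j·9!/j! = 362880 - 362880 + 181440 - 60480 + 15120 - 3024 + 504 - 72 + 9 - 1 = 133496. Product = 55 × 133496 = 7342280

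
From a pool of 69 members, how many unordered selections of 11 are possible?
C(69,11) = 69!/(11!×58!) = 1823810410032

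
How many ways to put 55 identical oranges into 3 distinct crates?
C(55+3-1, 3-1) = C(57, 2) = 1596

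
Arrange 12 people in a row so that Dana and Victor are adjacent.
Treat as block: (12-1)! × 2! = 39916800 × 2 = 79833600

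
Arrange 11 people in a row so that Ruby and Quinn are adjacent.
Treat as block: (11-1)! × 2! = 3628800 × 2 = 7257600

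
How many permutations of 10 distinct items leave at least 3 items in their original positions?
Exactly j fixed points: C(10,j)·!(10-j); sum over j ≥ 3 (derangement numbers via !m = (m-1)·(!(m-1) + !(m-2)): !0..!7 = 1, 0, 1, 2, 9, 44, 265, 1854). Σ_{j=3}^{10} C(10,j)·!(10-j) = C(10,3)·!7 + C(10,4)·!6 + C(10,5)·!5 + C(10,6)·!4 + C(10,7)·!3 + C(10,8)·!2 + C(10,9)·!1 + C(10,10)·!0 = 120·1854 + 210·265 + 252·44 + 210·9 + 120·2 + 45·1 + 10·0 + 1·1 = 291394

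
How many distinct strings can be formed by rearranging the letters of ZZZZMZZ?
7! / (1! × 6!) = 7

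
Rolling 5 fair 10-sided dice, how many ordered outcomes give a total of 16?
Coefficient of x^16 in (x + x² + ... + x^10)^5. By inclusion-exclusion on dice exceeding 10: Σ_j (-1)^j C(5,j)·C(16-1-10j, 4) = C(5,0)·C(15,4) - C(5,1)·C(5,4) = 1·1365 - 5·5 = 1340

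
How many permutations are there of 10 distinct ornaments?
10! = 3628800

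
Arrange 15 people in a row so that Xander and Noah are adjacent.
Treat as block: (15-1)! × 2! = 87178291200 × 2 = 174356582400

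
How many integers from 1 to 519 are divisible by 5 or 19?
⌊519/5⌋ + ⌊519/19⌋ - ⌊519/95⌋ = 103 + 27 - 5 = 125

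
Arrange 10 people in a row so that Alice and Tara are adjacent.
Treat as block: (10-1)! × 2! = 362880 × 2 = 725760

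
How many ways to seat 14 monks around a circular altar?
Circular: fix one position, arrange the rest. (14-1)! = 6227020800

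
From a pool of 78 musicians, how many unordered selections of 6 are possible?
C(78,6) = 78!/(6!×72!) = 256851595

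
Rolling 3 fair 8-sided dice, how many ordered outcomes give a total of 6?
Coefficient of x^6 in (x + x² + ... + x^8)^3. By inclusion-exclusion on dice exceeding 8: Σ_j (-1)^j C(3,j)·C(6-1-8j, 2) = C(3,0)·C(5,2) = 1·10 = 10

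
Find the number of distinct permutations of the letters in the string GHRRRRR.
7! / (5! × 1! × 1!) = 42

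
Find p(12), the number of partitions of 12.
Pentagonal recurrence p(n) = p(n-1) + p(n-2) - p(n-5) - p(n-7) + p(n-12) + p(n-15) - ... gives p(0..11) = 1, 1, 2, 3, 5, 7, 11, 15, 22, 30, 42, 56. p(12) = p(11) + p(10) - p(7) - p(5) + p(0) = 56 + 42 - 15 - 7 + 1 = 77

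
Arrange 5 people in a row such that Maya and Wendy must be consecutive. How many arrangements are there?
Treat the 2 as one block: (5-2+1)! × 2! = 24 × 2 = 48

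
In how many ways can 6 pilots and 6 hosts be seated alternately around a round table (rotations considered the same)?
Fix one of the pilots: (6-1)! ways for the remaining pilots, × 6! ways for the hosts = 120 × 720 = 86400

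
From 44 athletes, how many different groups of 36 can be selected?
C(44,36) = 44!/(36!×8!) = 177232627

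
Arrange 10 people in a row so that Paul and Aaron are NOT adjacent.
Total - adjacent = 10! - (10-1)!×2 = 3628800 - 725760 = 2903040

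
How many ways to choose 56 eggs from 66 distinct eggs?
C(66,56) = 66!/(56!×10!) = 210980549208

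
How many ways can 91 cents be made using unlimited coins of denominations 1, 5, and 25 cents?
Coefficient of x^91 in 1/(1-x^1) · 1/(1-x^5) · 1/(1-x^25). Case on j = number of 25-cent coins (j = 0..3); remainder r = 91 - 25j is made from {1,5} in ⌊r/5⌋+1 ways. r = 91, 66, 41, 16 → 19 + 14 + 9 + 4 = 46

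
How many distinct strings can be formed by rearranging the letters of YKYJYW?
6! / (1! × 1! × 3! × 1!) = 120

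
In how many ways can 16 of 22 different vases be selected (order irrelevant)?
C(22,16) = 22!/(16!×6!) = 74613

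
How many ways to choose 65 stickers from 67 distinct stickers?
C(67,65) = 67!/(65!×2!) = 2211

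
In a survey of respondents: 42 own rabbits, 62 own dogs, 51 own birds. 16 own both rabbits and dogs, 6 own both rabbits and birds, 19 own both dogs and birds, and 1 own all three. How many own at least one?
|A∪B∪C| = 42+62+51-16-6-19+1 = 115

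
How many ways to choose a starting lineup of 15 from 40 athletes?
C(40,15) = 40!/(15!×25!) = 40225345056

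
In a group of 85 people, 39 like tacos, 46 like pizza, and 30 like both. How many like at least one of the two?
|A∪B| = |A| + |B| - |A∩B| = 39 + 46 - 30 = 55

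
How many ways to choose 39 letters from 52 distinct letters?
C(52,39) = 52!/(39!×13!) = 635013559600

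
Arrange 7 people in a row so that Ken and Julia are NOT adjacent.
Total - adjacent = 7! - (7-1)!×2 = 5040 - 1440 = 3600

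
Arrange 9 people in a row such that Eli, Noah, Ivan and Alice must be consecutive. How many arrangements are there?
Treat the 4 as one block: (9-4+1)! × 4! = 720 × 24 = 17280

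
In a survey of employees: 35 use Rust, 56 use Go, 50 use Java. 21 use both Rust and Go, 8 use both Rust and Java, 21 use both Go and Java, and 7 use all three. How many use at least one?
|A∪B∪C| = 35+56+50-21-8-21+7 = 98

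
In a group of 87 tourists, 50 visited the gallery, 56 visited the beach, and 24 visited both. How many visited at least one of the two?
|A∪B| = |A| + |B| - |A∩B| = 50 + 56 - 24 = 82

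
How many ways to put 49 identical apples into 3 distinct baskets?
C(49+3-1, 3-1) = C(51, 2) = 1275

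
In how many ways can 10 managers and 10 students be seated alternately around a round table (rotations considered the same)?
Fix one of the managers: (10-1)! ways for the remaining managers, × 10! ways for the students = 362880 × 3628800 = 1316818944000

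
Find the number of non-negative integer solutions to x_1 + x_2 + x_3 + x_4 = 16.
C(16+4-1, 4-1) = C(19, 3) = 969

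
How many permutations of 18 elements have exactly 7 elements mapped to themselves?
Choose the 7 fixed points C(18,7) = 31824, derange the rest: !11 = Σ_{j=0}^{11} (-1)^j·11!/j! = 39916800 - 39916800 + 19958400 - 6652800 + 1663200 - 332640 + 55440 - 7920 + 990 - 110 + 11 - 1 = 14684570. Product = 31824 × 14684570 = 467321755680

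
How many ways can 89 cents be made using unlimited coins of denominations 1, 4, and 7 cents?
Coefficient of x^89 in 1/(1-x^1) · 1/(1-x^4) · 1/(1-x^7). Case on j = number of 7-cent coins (j = 0..12); remainder r = 89 - 7j is made from {1,4} in ⌊r/4⌋+1 ways. r = 89, 82, 75, 68, 61, 54, 47, 40, 33, 26, 19, 12, 5 → 23 + 21 + 19 + 18 + 16 + 14 + 12 + 11 + 9 + 7 + 5 + 4 + 2 = 161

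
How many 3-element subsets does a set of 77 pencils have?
C(77,3) = 77!/(3!×74!) = 73150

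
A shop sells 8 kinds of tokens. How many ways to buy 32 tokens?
C(32+8-1, 8-1) = C(39, 7) = 15380937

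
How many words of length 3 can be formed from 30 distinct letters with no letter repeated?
P(30,3) = 30!/(30-3)! = 24360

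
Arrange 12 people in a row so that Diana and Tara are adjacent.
Treat as block: (12-1)! × 2! = 39916800 × 2 = 79833600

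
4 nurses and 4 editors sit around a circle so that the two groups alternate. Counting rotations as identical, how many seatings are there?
Fix one of the nurses: (4-1)! ways for the remaining nurses, × 4! ways for the editors = 6 × 24 = 144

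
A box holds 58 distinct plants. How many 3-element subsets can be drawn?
C(58,3) = 58!/(3!×55!) = 30856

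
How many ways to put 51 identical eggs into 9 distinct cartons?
C(51+9-1, 9-1) = C(59, 8) = 2217471399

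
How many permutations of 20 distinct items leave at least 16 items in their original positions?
Exactly j fixed points: C(20,j)·!(20-j); sum over j ≥ 16 (derangement numbers via !m = (m-1)·(!(m-1) + !(m-2)): !0..!4 = 1, 0, 1, 2, 9). Σ_{j=16}^{20} C(20,j)·!(20-j) = C(20,16)·!4 + C(20,17)·!3 + C(20,18)·!2 + C(20,19)·!1 + C(20,20)·!0 = 4845·9 + 1140·2 + 190·1 + 20·0 + 1·1 = 46076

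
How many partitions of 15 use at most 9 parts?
By conjugation, equals partitions of 15 into parts ≤ 9. Let r_j(i) = number of partitions of i into parts ≤ j, for i = 0..15. r_1(i) = 1 for all i; r_j(i) = r_{j-1}(i) + r_j(i-j). Rows j = 2..9: ≤2: 1 1 2 2 3 3 4 4 5 5 6 6 7 7 8 8; ≤3: 1 1 2 3 4 5 7 8 10 12 14 16 19 21 24 27; ≤4: 1 1 2 3 5 6 9 11 15 18 23 27 34 39 47 54; ≤5: 1 1 2 3 5 7 10 13 18 23 30 37 47 57 70 84; ≤6: 1 1 2 3 5 7 11 14 20 26 35 44 58 71 90 110; ≤7: 1 1 2 3 5 7 11 15 21 28 38 49 65 82 105 131; ≤8: 1 1 2 3 5 7 11 15 22 29 40 52 70 89 116 146; ≤9: 1 1 2 3 5 7 11 15 22 30 41 54 73 94 123 157. r_9(15) = 157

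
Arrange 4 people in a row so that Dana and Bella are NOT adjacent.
Total - adjacent = 4! - (4-1)!×2 = 24 - 12 = 12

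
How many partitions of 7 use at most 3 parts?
By conjugation, equals partitions of 7 into parts ≤ 3. Let r_j(i) = number of partitions of i into parts ≤ j, for i = 0..7. r_1(i) = 1 for all i; r_j(i) = r_{j-1}(i) + r_j(i-j). Rows j = 2..3: ≤2: 1 1 2 2 3 3 4 4; ≤3: 1 1 2 3 4 5 7 8. r_3(7) = 8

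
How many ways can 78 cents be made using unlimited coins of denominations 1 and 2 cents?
Coefficient of x^78 in 1/(1-x^1) · 1/(1-x^2). Use j coins of 2 for j = 0..⌊78/2⌋ = 39, the rest in 1s: 39 + 1 = 40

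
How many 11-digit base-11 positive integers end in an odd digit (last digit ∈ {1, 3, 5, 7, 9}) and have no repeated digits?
Last∈{1,3,5,7,9}. Last=0: 0. Last nonzero: 5×9×P(9,9) = 16329600. Total = 16329600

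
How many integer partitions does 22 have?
Pentagonal recurrence p(n) = p(n-1) + p(n-2) - p(n-5) - p(n-7) + p(n-12) + p(n-15) - ... gives p(0..21) = 1, 1, 2, 3, 5, 7, 11, 15, 22, 30, 42, 56, 77, 101, 135, 176, 231, 297, 385, 490, 627, 792. p(22) = p(21) + p(20) - p(17) - p(15) + p(10) + p(7) - p(0) = 792 + 627 - 297 - 176 + 42 + 15 - 1 = 1002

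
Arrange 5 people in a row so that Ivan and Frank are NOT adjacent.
Total - adjacent = 5! - (5-1)!×2 = 120 - 48 = 72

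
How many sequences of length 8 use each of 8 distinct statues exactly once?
8! = 40320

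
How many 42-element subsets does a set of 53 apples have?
C(53,42) = 53!/(42!×11!) = 76223753060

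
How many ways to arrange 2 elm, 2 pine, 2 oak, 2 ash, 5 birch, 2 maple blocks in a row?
15! / (2! × 2! × 2! × 2! × 5! × 2!) = 340540200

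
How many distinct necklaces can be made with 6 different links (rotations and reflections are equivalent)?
(6-1)!/2 = 120/2 = 60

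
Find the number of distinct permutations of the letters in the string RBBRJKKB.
8! / (1! × 2! × 2! × 3!) = 1680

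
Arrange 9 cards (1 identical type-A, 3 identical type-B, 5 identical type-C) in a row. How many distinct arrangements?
9! / (1! × 3! × 5!) = 504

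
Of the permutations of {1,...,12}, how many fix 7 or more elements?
Exactly j fixed points: C(12,j)·!(12-j); sum over j ≥ 7 (derangement numbers via !m = (m-1)·(!(m-1) + !(m-2)): !0..!5 = 1, 0, 1, 2, 9, 44). Σ_{j=7}^{12} C(12,j)·!(12-j) = C(12,7)·!5 + C(12,8)·!4 + C(12,9)·!3 + C(12,10)·!2 + C(12,11)·!1 + C(12,12)·!0 = 792·44 + 495·9 + 220·2 + 66·1 + 12·0 + 1·1 = 39810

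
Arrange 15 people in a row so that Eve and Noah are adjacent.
Treat as block: (15-1)! × 2! = 87178291200 × 2 = 174356582400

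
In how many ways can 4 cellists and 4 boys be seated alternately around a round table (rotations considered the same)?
Fix one of the cellists: (4-1)! ways for the remaining cellists, × 4! ways for the boys = 6 × 24 = 144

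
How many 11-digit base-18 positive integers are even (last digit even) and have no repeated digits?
Last∈{0,2,4,6,8,10,12,14,16}. Last=0: 70572902400. Last nonzero: 8×16×P(16,9) = 531372441600. Total = 601945344000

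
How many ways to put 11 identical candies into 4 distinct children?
C(11+4-1, 4-1) = C(14, 3) = 364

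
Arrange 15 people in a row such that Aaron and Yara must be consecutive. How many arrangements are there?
Treat the 2 as one block: (15-2+1)! × 2! = 87178291200 × 2 = 174356582400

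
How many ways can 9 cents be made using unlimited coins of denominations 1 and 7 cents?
Coefficient of x^9 in 1/(1-x^1) · 1/(1-x^7). Use j coins of 7 for j = 0..⌊9/7⌋ = 1, the rest in 1s: 1 + 1 = 2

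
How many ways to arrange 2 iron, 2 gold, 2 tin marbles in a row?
6! / (2! × 2! × 2!) = 90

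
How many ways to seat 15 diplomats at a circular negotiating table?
Circular: fix one position, arrange the rest. (15-1)! = 87178291200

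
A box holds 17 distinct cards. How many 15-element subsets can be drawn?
C(17,15) = 17!/(15!×2!) = 136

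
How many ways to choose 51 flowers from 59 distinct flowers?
C(59,51) = 59!/(51!×8!) = 2217471399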